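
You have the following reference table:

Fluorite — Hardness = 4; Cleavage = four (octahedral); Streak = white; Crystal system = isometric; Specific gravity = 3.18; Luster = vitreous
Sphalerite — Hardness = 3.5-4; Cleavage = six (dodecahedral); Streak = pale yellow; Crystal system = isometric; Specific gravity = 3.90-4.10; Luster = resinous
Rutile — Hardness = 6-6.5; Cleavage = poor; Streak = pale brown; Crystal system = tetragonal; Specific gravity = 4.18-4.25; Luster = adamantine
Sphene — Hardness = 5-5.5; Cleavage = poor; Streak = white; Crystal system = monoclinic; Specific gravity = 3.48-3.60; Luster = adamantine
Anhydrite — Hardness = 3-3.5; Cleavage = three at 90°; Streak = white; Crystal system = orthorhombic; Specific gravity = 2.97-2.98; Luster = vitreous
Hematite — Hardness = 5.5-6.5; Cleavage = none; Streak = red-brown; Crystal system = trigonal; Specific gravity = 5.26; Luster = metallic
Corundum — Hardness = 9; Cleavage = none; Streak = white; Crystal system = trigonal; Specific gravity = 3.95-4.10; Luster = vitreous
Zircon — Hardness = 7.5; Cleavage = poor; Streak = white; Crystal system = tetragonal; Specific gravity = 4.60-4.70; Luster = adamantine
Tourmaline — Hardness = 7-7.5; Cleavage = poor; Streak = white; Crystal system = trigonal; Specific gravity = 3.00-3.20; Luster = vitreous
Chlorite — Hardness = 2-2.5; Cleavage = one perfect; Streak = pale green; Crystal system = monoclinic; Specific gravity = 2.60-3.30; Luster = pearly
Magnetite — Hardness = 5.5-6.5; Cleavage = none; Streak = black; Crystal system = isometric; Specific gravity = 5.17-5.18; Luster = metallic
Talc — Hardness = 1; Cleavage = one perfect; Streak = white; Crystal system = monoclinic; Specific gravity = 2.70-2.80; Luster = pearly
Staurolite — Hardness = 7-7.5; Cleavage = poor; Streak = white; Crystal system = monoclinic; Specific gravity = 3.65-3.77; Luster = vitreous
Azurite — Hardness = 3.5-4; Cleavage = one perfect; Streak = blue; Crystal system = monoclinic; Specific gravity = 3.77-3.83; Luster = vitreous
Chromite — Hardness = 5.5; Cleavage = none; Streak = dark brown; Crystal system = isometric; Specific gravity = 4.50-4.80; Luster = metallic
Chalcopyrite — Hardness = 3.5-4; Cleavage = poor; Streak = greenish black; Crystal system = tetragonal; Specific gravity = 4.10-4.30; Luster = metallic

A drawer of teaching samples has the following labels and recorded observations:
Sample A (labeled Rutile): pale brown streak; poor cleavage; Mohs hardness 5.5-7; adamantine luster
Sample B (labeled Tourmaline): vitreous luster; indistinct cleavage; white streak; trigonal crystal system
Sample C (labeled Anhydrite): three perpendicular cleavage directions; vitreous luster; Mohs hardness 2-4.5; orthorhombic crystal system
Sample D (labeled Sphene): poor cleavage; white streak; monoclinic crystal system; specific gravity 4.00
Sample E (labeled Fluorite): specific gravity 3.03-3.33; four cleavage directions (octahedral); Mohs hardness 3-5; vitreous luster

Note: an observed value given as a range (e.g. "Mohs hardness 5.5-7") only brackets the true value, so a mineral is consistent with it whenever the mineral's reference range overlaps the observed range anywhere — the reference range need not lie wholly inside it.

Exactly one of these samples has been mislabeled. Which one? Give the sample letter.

D

Sample A: nothing contradicts Rutile.
Sample B: nothing contradicts Tourmaline.
Sample C: nothing contradicts Anhydrite.
Sample D: Sphene has SG 3.48-3.60, but the record shows specific gravity 4.00 — this label is wrong.
Sample E: nothing contradicts Fluorite.
Only sample D is inconsistent with its label.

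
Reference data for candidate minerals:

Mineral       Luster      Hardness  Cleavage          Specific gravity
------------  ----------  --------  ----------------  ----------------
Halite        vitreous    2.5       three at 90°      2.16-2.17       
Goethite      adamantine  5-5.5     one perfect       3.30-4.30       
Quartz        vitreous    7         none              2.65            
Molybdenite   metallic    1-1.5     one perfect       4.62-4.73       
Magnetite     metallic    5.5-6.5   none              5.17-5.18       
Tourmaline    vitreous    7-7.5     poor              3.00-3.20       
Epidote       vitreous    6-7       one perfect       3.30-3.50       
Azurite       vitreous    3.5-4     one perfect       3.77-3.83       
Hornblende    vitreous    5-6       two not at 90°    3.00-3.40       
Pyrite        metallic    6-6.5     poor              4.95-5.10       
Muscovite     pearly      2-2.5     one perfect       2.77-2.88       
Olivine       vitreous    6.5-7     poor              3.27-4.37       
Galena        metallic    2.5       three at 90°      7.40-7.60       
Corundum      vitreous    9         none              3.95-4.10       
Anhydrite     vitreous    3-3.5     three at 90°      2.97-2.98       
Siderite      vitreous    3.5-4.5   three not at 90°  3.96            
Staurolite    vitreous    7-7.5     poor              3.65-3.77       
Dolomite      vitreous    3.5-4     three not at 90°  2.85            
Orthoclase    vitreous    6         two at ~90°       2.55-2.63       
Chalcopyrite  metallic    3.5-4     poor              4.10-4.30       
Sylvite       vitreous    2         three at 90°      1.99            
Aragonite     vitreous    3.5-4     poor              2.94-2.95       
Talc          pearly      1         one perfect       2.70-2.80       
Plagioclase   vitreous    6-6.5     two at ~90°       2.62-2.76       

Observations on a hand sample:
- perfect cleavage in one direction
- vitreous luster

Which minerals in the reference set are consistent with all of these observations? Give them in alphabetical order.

Azurite, Epidote

Perfect cleavage in one direction — Goethite, Molybdenite, Epidote, Azurite, Muscovite, Talc remain.
Vitreous luster — Epidote, Azurite remain.
Consistent with every observation: Azurite, Epidote.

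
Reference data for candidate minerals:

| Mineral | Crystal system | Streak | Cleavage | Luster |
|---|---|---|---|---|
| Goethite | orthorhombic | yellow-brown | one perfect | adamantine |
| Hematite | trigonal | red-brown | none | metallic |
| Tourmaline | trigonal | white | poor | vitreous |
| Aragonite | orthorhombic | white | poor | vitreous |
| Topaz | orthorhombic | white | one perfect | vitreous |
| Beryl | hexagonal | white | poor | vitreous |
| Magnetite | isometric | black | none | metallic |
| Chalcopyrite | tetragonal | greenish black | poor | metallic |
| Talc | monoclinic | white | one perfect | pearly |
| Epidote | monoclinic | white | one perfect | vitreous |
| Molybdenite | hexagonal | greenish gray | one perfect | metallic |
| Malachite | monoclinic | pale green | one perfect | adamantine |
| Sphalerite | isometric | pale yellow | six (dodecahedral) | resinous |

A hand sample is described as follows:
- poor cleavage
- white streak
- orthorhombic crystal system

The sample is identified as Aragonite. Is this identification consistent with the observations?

Poor cleavage — agrees with Aragonite (cleavage poor).
White streak — agrees with Aragonite (white streak).
Orthorhombic crystal system — agrees with Aragonite (orthorhombic system).
All observations are consistent with the tabulated values for Aragonite.

Yes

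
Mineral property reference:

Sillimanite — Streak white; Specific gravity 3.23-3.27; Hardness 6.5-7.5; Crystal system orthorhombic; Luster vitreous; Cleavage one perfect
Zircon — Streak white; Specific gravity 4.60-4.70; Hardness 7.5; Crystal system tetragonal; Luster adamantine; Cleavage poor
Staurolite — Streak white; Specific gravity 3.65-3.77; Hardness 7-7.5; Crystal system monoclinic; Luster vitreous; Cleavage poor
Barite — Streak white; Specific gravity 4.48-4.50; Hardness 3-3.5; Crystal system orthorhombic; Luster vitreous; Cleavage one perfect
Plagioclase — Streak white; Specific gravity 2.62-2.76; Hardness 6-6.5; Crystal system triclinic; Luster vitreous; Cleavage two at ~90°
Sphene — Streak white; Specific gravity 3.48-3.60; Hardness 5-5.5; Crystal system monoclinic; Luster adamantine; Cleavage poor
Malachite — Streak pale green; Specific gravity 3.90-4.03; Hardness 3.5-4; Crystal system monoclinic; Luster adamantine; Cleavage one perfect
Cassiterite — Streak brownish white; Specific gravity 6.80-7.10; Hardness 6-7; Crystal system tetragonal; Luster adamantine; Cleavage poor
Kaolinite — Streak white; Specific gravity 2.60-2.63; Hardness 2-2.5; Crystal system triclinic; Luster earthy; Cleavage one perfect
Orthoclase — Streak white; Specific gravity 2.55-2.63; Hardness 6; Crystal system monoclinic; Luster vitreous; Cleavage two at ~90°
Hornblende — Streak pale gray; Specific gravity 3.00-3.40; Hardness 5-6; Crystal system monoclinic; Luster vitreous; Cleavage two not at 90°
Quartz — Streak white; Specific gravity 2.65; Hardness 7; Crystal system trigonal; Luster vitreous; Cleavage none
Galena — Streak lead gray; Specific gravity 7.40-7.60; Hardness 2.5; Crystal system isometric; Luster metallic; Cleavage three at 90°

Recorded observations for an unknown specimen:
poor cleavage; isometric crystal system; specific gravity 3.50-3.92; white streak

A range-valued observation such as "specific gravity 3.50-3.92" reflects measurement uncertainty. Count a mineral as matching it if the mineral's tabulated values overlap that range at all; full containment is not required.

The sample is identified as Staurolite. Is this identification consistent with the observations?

Inconsistent

Poor cleavage — fits Staurolite (cleavage poor).
Isometric crystal system — Staurolite has monoclinic system; which does not match.
Specific gravity 3.50-3.92 — fits Staurolite (SG 3.65-3.77).
White streak — fits Staurolite (white streak).
Staurolite is excluded by the crystal system.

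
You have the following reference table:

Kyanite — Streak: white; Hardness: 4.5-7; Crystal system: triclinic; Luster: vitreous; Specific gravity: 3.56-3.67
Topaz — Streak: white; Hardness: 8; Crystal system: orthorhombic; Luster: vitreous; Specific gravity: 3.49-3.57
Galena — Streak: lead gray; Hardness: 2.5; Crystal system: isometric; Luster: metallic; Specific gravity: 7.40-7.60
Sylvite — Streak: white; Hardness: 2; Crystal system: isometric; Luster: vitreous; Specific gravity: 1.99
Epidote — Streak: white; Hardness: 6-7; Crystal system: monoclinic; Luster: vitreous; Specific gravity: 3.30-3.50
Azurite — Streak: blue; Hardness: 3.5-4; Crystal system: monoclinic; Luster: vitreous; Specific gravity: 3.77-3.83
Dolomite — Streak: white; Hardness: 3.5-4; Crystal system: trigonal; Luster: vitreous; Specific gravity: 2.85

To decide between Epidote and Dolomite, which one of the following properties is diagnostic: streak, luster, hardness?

Streak: both white — shared.
Luster: both vitreous — shared.
Hardness: Epidote 6-7, Dolomite 3.5-4 — distinct.
Of the listed properties, hardness is the one that separates them.

hardness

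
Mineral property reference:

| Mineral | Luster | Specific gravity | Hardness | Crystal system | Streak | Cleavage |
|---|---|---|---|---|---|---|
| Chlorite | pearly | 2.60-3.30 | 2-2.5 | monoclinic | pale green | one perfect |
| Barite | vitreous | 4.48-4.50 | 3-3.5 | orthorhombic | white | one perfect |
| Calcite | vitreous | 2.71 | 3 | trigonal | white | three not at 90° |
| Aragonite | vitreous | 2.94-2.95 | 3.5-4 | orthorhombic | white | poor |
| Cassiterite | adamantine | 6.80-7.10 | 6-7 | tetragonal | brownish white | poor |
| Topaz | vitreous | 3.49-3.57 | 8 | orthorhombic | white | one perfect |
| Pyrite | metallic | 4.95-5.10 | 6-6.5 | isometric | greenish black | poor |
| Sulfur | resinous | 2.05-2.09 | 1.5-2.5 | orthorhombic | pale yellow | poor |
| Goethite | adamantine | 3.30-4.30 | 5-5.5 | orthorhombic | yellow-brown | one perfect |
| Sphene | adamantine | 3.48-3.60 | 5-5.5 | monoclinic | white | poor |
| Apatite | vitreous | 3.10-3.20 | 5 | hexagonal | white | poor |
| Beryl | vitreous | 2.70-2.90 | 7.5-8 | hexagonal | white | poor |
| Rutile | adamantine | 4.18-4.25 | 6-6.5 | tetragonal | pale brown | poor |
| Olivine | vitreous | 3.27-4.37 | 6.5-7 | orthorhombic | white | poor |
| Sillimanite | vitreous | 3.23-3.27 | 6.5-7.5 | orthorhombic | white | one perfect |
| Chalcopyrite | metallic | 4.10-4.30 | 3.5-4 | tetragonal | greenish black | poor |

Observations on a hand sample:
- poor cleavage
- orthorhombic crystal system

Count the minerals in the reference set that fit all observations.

3

Poor cleavage rules out Chlorite, Barite, Calcite, Topaz, Goethite, Sillimanite.
Orthorhombic crystal system: Aragonite, Sulfur, Olivine remain.
Consistent with every observation: Aragonite, Olivine, Sulfur.
That is 3 minerals.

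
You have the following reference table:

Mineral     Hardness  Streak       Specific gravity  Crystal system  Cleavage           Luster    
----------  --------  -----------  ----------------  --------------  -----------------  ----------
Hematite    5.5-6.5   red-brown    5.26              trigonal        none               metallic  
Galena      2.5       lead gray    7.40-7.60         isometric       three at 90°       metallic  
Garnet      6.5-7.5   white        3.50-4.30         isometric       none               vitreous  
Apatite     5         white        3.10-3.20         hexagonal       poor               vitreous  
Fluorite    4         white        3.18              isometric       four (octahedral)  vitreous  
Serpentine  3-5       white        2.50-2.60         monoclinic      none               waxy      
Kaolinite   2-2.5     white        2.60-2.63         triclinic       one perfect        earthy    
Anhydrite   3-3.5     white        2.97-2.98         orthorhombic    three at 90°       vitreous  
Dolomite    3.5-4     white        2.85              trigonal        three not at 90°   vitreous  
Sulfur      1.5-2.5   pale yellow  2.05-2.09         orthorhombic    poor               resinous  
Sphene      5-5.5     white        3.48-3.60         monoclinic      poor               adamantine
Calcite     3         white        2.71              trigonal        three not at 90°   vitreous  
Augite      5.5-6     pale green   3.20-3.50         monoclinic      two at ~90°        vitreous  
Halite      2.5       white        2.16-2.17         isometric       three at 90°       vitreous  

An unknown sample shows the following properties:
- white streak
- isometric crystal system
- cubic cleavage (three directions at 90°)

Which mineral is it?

Halite

White streak rules out Hematite, Galena, Sulfur, Augite.
Isometric crystal system: only Garnet, Fluorite, Halite remain.
Cubic cleavage (three directions at 90°): only Halite remains.
Halite is the sole remaining match.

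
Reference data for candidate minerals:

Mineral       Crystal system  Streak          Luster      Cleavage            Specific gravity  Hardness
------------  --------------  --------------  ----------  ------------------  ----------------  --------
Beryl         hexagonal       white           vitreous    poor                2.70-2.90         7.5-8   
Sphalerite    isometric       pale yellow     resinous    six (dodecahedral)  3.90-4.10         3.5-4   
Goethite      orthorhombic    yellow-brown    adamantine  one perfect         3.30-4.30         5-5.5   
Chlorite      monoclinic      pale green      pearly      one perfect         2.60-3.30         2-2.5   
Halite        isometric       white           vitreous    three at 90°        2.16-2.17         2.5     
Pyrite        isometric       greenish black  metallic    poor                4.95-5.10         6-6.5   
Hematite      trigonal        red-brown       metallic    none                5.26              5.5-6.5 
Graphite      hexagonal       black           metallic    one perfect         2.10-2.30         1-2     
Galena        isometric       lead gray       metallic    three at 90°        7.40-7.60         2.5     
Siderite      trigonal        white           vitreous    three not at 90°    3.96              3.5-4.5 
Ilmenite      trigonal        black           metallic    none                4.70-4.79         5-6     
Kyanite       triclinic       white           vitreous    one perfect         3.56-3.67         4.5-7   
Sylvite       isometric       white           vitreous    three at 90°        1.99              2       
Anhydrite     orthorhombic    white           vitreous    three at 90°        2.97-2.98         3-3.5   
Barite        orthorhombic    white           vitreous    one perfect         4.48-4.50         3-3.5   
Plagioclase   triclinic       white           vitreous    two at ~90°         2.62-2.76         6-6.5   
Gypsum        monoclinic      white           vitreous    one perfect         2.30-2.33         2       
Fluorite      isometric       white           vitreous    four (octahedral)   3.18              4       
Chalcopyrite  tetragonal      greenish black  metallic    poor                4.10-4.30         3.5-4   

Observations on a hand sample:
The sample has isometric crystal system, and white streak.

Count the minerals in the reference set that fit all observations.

Isometric crystal system — only Sphalerite, Halite, Pyrite, Galena, Sylvite, Fluorite remain.
White streak is inconsistent with Sphalerite, Pyrite, Galena.
Consistent with every observation: Fluorite, Halite, Sylvite.
That is 3 minerals.

3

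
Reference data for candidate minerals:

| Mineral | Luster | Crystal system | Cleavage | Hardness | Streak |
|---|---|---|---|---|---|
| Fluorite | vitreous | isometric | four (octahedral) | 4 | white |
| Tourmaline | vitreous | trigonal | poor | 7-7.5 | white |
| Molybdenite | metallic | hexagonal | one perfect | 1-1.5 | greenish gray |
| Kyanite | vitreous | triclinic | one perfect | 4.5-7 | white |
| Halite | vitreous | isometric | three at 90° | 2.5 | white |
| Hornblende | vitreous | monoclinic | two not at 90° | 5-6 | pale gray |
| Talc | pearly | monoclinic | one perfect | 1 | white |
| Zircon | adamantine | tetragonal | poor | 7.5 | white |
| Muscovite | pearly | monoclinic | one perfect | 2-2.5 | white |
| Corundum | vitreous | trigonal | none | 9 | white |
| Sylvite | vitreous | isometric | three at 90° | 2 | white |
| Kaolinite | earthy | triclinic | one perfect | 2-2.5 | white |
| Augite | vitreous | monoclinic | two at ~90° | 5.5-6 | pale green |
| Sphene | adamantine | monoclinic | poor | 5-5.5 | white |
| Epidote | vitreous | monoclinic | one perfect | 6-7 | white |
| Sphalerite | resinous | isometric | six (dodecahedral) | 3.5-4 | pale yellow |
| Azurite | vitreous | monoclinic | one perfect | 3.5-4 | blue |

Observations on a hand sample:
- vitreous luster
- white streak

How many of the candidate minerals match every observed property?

Vitreous luster: narrows the field to Fluorite, Tourmaline, Kyanite, Halite, Hornblende, Corundum, Sylvite, Augite, Epidote, Azurite.
White streak is inconsistent with Hornblende, Augite, Azurite.
Consistent with every observation: Corundum, Epidote, Fluorite, Halite, Kyanite, Sylvite, Tourmaline.
That is 7 minerals.

7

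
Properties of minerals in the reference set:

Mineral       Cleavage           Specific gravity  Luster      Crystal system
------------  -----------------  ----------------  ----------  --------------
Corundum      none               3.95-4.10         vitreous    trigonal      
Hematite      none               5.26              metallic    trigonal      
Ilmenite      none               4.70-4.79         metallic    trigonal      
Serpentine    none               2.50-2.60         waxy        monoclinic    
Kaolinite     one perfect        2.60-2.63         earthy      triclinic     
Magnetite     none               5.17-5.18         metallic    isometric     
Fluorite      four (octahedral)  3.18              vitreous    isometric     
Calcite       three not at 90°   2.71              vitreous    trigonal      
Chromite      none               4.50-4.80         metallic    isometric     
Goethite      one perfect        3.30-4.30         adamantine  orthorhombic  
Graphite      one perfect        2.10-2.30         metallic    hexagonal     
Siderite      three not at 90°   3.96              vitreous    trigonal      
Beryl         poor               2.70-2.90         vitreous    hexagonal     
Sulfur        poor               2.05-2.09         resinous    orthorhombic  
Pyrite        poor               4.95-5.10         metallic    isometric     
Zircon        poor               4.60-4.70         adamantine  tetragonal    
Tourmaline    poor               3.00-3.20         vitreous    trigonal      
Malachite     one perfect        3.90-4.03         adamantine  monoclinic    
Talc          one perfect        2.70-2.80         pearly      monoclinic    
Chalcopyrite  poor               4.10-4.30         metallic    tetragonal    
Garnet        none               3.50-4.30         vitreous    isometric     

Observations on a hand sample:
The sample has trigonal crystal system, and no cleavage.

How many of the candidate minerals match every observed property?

Trigonal crystal system: leaves Corundum, Hematite, Ilmenite, Calcite, Siderite, Tourmaline.
No cleavage rules out Calcite, Siderite, Tourmaline.
Consistent with every observation: Corundum, Hematite, Ilmenite.
That is 3 minerals.

3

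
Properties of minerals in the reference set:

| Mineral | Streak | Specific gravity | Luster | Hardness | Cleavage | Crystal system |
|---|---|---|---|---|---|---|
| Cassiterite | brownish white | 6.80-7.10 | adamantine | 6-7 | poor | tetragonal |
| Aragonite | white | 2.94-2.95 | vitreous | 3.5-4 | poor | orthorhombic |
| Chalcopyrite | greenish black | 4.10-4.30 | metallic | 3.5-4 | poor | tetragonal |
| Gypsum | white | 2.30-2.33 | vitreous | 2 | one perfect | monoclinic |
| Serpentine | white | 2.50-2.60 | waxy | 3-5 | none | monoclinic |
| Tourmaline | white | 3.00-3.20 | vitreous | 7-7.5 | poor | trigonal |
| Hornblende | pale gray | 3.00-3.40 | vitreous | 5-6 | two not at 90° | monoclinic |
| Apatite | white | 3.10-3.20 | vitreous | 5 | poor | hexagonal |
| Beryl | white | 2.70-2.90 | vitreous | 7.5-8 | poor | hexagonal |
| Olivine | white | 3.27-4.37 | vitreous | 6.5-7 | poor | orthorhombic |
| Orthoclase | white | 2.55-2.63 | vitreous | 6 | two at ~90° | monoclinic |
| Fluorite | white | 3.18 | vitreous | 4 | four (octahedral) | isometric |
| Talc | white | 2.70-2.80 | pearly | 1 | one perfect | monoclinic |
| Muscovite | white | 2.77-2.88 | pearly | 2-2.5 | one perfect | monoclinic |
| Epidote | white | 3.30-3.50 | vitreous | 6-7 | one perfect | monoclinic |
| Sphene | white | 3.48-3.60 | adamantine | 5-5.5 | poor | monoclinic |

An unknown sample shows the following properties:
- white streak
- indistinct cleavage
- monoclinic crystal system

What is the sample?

Sphene

White streak excludes Cassiterite, Chalcopyrite, Hornblende.
Indistinct cleavage — Aragonite, Tourmaline, Apatite, Beryl, Olivine, Sphene remain.
Monoclinic crystal system — only Sphene remains.
The only mineral consistent with every observation is Sphene.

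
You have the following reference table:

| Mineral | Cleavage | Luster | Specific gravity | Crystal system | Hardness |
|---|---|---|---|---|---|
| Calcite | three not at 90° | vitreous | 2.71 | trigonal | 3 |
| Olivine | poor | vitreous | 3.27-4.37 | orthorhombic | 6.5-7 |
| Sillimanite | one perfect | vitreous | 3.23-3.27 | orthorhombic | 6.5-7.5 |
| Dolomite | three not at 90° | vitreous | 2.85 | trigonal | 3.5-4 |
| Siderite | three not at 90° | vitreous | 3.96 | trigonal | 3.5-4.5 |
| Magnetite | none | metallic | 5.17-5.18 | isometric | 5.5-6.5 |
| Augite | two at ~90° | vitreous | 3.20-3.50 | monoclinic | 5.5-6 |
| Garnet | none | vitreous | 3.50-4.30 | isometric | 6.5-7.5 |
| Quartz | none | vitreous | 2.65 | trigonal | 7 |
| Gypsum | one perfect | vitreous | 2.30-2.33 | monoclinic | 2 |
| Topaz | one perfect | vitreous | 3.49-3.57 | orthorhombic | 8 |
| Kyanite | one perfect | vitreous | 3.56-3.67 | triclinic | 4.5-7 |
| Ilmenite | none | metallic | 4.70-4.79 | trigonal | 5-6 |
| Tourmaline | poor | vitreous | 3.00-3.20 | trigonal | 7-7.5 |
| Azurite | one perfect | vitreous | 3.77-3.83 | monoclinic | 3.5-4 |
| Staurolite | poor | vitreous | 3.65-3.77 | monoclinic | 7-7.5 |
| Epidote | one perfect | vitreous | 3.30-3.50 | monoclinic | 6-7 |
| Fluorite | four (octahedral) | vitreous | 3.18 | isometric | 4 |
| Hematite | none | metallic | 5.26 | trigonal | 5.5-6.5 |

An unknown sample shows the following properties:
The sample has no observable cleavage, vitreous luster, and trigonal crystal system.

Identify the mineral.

No observable cleavage: narrows the field to Magnetite, Garnet, Quartz, Ilmenite, Hematite.
Vitreous luster: narrows the field to Garnet, Quartz.
Trigonal crystal system is inconsistent with Garnet.
The only mineral consistent with every observation is Quartz.

Quartz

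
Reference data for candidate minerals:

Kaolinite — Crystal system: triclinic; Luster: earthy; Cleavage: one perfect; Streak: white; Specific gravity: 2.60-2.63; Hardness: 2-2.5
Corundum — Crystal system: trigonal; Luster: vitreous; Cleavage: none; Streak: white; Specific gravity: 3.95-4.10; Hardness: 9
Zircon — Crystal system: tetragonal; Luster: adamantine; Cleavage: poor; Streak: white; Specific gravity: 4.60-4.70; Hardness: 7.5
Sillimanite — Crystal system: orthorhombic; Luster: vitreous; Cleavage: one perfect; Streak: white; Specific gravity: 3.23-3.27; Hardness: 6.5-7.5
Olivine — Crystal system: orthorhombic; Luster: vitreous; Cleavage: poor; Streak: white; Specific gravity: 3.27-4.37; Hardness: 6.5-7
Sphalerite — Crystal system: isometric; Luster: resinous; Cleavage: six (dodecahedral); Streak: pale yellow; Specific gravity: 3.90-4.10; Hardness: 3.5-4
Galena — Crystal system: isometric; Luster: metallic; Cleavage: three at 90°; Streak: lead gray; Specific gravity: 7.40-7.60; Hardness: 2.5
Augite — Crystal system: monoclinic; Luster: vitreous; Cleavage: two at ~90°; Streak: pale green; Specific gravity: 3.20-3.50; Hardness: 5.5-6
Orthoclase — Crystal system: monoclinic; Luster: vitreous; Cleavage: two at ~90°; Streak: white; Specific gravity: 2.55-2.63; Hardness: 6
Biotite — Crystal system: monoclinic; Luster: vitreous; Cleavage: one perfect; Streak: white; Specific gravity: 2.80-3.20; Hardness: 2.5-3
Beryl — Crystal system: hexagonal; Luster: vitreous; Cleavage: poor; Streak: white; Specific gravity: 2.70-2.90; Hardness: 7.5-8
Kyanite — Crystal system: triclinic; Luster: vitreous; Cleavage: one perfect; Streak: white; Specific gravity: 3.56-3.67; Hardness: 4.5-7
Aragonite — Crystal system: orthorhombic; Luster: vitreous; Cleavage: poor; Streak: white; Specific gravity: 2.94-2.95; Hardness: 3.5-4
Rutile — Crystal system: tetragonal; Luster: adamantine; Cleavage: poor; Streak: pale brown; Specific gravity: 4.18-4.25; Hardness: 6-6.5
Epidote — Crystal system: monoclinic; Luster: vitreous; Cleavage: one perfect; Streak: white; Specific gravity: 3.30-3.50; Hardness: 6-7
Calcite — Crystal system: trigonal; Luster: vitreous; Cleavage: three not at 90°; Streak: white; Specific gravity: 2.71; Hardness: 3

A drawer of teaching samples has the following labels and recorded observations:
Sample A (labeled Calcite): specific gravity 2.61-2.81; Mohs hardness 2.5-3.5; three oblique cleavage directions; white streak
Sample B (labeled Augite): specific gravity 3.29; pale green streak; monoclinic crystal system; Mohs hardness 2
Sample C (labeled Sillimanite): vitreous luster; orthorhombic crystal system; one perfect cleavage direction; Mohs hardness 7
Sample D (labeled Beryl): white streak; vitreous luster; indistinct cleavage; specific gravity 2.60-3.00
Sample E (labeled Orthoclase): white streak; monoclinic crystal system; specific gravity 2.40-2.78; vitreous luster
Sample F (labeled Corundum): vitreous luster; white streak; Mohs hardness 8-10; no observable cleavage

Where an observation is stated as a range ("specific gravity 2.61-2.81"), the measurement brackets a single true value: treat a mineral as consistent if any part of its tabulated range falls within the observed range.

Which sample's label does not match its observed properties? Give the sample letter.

Sample A: all recorded properties match Calcite.
Sample B: Mohs hardness 2 is outside the reference for Augite (hardness 5.5-6) — mislabeled.
Sample C: all recorded properties match Sillimanite.
Sample D: all recorded properties match Beryl.
Sample E: all recorded properties match Orthoclase.
Sample F: all recorded properties match Corundum.
Only sample B is inconsistent with its label.

B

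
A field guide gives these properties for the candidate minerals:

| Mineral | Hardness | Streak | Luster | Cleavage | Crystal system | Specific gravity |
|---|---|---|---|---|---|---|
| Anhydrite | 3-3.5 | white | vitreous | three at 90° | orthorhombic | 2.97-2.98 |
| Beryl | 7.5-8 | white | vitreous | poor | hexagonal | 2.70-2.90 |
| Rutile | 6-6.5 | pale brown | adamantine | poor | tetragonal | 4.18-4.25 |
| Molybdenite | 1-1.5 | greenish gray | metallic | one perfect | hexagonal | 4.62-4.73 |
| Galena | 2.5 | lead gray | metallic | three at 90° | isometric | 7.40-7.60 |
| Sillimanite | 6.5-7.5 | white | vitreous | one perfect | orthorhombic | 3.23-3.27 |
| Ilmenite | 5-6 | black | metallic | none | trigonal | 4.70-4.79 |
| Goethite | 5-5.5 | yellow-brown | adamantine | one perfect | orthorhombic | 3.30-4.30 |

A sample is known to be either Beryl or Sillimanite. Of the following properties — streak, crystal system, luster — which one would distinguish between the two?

Streak: both white — no difference.
Crystal system: Beryl hexagonal, Sillimanite orthorhombic — these differ.
Luster: both vitreous — no difference.
Crystal system is the diagnostic property here.

crystal system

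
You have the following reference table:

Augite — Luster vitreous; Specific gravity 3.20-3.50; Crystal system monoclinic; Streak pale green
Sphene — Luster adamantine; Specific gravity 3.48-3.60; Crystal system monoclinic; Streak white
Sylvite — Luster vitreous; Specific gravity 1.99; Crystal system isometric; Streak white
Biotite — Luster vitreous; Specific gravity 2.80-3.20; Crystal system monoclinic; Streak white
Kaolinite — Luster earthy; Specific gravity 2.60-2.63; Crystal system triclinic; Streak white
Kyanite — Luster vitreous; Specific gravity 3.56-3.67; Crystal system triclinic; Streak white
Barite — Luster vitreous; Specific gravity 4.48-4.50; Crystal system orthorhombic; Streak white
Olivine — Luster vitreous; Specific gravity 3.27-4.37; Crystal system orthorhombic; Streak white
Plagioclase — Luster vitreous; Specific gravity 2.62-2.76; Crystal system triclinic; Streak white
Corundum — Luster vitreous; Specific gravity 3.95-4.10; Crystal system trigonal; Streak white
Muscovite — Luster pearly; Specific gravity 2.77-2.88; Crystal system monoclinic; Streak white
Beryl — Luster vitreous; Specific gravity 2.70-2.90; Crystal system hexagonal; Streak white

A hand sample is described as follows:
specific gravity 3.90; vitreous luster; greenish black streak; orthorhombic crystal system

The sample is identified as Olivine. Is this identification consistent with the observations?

Specific gravity 3.90 — matches Olivine (SG 3.27-4.37).
Vitreous luster — matches Olivine (vitreous luster).
Greenish black streak — Olivine has white streak; inconsistent.
Orthorhombic crystal system — matches Olivine (orthorhombic system).
Streak alone is enough to reject Olivine.

No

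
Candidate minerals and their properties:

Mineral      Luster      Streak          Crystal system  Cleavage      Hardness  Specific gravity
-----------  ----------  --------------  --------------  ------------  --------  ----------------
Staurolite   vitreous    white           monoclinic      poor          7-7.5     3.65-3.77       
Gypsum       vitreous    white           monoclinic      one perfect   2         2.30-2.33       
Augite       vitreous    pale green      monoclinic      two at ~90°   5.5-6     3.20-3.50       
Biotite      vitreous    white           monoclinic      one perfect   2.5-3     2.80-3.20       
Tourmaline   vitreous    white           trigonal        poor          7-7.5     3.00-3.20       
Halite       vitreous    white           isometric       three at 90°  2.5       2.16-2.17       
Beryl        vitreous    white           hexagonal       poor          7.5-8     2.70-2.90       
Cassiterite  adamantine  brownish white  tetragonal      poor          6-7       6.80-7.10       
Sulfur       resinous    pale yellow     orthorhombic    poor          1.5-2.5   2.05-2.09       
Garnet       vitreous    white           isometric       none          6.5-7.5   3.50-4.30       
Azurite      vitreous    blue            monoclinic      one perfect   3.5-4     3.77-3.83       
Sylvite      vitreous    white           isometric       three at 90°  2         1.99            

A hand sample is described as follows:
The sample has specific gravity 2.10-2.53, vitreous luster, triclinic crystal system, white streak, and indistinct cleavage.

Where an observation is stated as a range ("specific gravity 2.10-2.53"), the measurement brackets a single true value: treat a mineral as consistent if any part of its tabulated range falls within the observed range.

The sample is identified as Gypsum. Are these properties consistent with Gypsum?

Inconsistent

Specific gravity 2.10-2.53 — consistent with Gypsum (SG 2.30-2.33).
Vitreous luster — consistent with Gypsum (vitreous luster).
Triclinic crystal system — Gypsum has monoclinic system; which does not match.
White streak — consistent with Gypsum (white streak).
Indistinct cleavage — Gypsum has cleavage one perfect; which does not match.
2 of the observed properties are inconsistent with Gypsum.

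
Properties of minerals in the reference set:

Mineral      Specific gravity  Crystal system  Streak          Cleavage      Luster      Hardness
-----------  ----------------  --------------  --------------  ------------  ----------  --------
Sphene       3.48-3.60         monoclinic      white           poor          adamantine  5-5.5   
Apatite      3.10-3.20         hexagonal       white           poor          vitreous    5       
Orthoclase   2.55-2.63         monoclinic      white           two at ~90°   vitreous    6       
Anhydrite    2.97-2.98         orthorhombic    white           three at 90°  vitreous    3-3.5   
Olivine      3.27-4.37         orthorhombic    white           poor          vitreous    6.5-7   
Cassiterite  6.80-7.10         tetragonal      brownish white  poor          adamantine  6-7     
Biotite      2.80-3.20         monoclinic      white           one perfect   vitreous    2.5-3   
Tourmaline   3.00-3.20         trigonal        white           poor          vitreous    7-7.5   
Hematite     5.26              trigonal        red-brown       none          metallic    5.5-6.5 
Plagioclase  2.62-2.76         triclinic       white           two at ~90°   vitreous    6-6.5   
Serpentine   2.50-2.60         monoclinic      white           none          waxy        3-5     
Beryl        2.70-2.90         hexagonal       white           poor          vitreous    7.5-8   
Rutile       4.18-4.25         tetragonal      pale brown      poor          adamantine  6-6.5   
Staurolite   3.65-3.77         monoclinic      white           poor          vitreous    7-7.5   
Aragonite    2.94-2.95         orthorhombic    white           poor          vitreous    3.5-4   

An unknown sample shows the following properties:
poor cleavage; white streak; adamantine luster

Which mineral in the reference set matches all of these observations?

Sphene

Poor cleavage excludes Orthoclase, Anhydrite, Biotite, Hematite, Plagioclase, Serpentine.
White streak is inconsistent with Cassiterite, Rutile.
Adamantine luster: narrows the field to Sphene.
The only mineral consistent with every observation is Sphene.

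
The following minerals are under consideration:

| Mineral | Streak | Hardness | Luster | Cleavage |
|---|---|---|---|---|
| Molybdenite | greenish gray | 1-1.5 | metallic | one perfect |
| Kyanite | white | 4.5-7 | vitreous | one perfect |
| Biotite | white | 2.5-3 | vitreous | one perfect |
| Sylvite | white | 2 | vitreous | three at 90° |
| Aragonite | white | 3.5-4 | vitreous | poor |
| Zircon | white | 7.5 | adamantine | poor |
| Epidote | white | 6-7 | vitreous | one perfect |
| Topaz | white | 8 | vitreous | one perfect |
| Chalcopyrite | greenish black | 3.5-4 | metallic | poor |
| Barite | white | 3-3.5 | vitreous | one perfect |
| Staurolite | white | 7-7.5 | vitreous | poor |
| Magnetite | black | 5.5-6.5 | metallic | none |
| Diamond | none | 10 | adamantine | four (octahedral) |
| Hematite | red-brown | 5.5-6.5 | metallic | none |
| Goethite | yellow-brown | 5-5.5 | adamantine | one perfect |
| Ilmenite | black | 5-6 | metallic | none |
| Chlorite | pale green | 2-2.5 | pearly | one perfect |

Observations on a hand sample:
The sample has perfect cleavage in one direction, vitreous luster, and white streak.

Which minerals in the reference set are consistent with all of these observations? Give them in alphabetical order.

Perfect cleavage in one direction: Molybdenite, Kyanite, Biotite, Epidote, Topaz, Barite, Goethite, Chlorite remain.
Vitreous luster eliminates Molybdenite, Goethite, Chlorite.
White streak: every remaining candidate is consistent.
Consistent with every observation: Barite, Biotite, Epidote, Kyanite, Topaz.

Barite, Biotite, Epidote, Kyanite, Topaz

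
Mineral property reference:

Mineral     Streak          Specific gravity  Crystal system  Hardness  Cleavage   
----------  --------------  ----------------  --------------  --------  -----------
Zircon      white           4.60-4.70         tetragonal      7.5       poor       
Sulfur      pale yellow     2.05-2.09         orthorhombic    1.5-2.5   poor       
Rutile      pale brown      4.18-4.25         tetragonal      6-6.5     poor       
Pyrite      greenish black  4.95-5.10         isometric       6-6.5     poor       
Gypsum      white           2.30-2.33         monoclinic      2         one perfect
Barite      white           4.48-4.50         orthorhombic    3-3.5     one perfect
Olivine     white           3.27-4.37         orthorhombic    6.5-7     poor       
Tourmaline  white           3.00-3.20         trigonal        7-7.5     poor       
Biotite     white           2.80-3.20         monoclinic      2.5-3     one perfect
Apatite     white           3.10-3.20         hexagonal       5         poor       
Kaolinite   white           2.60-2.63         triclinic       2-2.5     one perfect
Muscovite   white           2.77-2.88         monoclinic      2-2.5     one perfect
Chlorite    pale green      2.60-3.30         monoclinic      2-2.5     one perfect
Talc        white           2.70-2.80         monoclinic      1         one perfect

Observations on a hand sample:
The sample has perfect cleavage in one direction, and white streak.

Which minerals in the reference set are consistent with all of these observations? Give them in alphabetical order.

Perfect cleavage in one direction — leaves Gypsum, Barite, Biotite, Kaolinite, Muscovite, Chlorite, Talc.
White streak eliminates Chlorite.
Remaining candidates: Barite, Biotite, Gypsum, Kaolinite, Muscovite, Talc.

Barite, Biotite, Gypsum, Kaolinite, Muscovite, Talc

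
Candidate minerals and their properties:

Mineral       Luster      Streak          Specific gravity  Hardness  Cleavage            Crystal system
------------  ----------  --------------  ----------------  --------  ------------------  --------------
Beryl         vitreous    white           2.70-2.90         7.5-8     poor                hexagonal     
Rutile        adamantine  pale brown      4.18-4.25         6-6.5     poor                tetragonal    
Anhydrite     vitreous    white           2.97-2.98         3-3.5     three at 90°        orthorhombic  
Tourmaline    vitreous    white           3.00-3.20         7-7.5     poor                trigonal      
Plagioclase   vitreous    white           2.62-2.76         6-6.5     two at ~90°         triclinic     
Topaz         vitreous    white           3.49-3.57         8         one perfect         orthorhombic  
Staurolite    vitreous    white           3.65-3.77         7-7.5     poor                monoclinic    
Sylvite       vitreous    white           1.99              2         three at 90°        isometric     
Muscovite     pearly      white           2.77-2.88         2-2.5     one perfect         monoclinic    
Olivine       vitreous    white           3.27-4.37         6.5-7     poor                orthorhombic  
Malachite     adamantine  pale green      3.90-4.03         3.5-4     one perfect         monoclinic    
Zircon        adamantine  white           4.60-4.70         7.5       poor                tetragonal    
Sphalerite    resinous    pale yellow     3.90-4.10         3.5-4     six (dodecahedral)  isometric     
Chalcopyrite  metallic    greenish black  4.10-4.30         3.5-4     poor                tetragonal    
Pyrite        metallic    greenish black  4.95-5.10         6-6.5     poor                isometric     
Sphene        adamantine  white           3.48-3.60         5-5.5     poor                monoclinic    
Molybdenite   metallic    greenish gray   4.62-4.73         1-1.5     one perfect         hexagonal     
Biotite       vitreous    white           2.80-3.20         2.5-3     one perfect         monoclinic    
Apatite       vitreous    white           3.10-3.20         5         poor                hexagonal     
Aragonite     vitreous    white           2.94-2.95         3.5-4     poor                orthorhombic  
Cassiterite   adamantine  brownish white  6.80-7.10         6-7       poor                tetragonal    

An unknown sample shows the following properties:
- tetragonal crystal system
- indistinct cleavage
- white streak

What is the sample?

Zircon

Tetragonal crystal system: only Rutile, Zircon, Chalcopyrite, Cassiterite remain.
Indistinct cleavage: no further eliminations.
White streak: only Zircon remains.
The only mineral consistent with every observation is Zircon.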